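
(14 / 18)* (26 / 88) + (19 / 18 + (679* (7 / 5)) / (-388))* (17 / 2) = -46027 / 3960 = -11.62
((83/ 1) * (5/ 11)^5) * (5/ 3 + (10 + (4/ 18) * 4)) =20.22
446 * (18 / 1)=8028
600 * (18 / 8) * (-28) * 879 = -33226200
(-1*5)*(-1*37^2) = 6845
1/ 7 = 0.14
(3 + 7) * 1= 10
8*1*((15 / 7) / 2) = 60 / 7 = 8.57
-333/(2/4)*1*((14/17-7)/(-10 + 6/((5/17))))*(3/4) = 524475/1768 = 296.65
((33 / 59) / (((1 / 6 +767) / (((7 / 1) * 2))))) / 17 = 0.00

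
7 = 7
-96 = -96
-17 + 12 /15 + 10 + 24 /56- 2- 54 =-2162 /35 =-61.77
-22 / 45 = -0.49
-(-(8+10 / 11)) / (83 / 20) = 1960 / 913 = 2.15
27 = 27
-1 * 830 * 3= -2490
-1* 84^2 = -7056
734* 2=1468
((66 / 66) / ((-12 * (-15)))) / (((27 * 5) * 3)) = 1 / 72900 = 0.00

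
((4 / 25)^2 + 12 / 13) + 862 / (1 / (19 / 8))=66566457 / 32500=2048.20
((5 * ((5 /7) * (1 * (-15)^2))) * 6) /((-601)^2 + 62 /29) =978750 /73324237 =0.01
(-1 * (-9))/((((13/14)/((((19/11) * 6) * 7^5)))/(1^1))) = 241415748/143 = 1688222.01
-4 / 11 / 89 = -4 / 979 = -0.00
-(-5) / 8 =5 / 8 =0.62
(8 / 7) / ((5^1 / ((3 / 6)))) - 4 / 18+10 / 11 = 2776 / 3465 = 0.80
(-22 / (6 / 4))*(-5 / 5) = 44 / 3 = 14.67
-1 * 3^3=-27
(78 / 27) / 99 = 26 / 891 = 0.03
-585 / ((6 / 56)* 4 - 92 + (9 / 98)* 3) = 57330 / 8947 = 6.41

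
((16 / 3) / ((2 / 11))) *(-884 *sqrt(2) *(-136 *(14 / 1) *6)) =296231936 *sqrt(2) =418935221.50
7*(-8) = -56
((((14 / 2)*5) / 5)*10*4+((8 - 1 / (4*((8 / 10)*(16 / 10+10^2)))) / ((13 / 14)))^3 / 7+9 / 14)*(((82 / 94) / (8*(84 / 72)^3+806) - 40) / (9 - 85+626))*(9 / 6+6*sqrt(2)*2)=-47858947369777065482465247*sqrt(2) / 147462051014086961152000 - 47858947369777065482465247 / 1179696408112695689216000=-499.55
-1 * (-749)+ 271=1020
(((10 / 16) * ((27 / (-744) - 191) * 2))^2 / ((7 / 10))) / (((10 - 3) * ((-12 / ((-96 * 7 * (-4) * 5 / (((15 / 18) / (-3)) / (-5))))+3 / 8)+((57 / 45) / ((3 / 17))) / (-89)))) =1123692927080625 / 28417377352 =39542.46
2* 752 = 1504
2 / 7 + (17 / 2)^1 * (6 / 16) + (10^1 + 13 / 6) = 5255 / 336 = 15.64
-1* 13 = -13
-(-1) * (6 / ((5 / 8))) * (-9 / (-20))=108 / 25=4.32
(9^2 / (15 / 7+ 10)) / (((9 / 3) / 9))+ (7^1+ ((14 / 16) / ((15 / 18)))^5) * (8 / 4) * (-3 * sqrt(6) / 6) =1701 / 85-26484101 * sqrt(6) / 3200000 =-0.26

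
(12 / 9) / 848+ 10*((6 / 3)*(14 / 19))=14.74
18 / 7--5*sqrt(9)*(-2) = -192 / 7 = -27.43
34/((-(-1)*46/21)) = 357/23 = 15.52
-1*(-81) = 81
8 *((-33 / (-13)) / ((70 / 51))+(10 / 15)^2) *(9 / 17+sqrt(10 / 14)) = 75148 / 7735+75148 *sqrt(35) / 28665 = 25.22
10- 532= -522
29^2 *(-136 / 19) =-114376 / 19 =-6019.79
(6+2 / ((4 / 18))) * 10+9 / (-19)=2841 / 19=149.53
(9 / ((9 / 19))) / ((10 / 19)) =361 / 10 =36.10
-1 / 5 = -0.20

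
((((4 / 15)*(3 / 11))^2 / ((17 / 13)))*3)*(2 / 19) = 1248 / 977075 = 0.00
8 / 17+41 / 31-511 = -268352 / 527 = -509.21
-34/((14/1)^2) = -17/98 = -0.17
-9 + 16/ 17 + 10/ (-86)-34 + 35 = -5245/ 731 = -7.18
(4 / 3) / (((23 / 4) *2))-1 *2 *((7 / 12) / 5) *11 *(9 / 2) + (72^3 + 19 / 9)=373238.68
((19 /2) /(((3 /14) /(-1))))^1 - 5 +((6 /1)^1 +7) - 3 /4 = -445 /12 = -37.08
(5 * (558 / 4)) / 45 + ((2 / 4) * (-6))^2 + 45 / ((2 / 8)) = 409 / 2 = 204.50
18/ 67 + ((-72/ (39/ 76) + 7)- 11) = -125458/ 871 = -144.04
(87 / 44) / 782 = 87 / 34408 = 0.00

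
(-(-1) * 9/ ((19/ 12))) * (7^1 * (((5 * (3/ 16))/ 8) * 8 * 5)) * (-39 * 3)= -1658475/ 76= -21822.04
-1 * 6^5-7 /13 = -101095 /13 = -7776.54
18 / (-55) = -18 / 55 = -0.33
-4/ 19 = -0.21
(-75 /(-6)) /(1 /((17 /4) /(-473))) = -425 /3784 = -0.11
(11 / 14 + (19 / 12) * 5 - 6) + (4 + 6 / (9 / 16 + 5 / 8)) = 18761 / 1596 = 11.76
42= 42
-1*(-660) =660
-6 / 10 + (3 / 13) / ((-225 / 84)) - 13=-4448 / 325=-13.69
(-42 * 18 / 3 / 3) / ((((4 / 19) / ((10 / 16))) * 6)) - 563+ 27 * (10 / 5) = -8809 / 16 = -550.56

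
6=6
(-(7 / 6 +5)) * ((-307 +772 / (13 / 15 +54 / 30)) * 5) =6475 / 12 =539.58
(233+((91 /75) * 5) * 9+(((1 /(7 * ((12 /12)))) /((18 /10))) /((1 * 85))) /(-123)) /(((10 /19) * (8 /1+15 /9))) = 3599208931 /63670950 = 56.53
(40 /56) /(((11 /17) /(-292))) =-24820 /77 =-322.34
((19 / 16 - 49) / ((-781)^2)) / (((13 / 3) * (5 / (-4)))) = 459 / 31717972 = 0.00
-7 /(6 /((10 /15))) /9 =-7 /81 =-0.09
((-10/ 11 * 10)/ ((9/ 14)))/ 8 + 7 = 518/ 99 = 5.23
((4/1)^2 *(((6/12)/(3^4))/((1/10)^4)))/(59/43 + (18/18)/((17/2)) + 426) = 11696000/5062419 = 2.31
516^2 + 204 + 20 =266480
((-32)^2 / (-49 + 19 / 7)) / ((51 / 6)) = -3584 / 1377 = -2.60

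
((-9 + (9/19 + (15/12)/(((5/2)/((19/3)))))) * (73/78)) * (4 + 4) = -6862/171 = -40.13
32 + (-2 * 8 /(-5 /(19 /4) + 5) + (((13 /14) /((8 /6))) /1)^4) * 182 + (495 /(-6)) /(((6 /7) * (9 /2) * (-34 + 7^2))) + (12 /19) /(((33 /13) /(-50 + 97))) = -64675269043177 /99100108800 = -652.63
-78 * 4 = -312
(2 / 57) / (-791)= -2 / 45087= -0.00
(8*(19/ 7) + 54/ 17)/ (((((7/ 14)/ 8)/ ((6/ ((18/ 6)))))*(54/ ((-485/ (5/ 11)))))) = -50567264/ 3213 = -15738.33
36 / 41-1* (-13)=569 / 41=13.88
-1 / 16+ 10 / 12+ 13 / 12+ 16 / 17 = 2.80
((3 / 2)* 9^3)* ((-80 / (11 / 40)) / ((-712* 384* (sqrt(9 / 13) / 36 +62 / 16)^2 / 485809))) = 465911731134731700 / 12375714719731 -1541423181776400* sqrt(13) / 12375714719731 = 37198.18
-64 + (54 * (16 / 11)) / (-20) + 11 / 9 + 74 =3611 / 495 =7.29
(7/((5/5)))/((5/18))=126/5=25.20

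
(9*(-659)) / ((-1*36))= 659 / 4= 164.75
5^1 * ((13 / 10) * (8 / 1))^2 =2704 / 5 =540.80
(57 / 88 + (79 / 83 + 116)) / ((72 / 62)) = 26627357 / 262944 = 101.27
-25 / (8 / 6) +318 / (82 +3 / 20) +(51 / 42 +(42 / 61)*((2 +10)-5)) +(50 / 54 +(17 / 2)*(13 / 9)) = 6231079 / 1429596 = 4.36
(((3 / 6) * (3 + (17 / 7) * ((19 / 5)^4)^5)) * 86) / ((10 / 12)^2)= 989217741511879640284119433416 / 16689300537109375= 59272570429917.75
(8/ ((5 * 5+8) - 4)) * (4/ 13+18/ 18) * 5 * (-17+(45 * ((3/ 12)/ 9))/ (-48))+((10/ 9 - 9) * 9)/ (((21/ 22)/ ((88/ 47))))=-168661627/ 992264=-169.98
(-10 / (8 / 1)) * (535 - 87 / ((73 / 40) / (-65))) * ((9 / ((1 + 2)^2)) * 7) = -9283925 / 292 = -31794.26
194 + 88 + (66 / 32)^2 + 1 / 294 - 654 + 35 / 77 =-152039663 / 413952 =-367.29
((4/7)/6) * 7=2/3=0.67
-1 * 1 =-1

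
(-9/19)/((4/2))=-9/38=-0.24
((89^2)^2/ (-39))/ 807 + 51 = -61137118/ 31473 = -1942.53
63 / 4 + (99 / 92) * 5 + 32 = 1222 / 23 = 53.13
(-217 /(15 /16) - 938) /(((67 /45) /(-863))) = 45416238 /67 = 677854.30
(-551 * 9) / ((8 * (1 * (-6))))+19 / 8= 105.69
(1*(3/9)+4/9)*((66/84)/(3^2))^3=1331/2571912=0.00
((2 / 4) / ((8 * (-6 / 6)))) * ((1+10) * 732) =-2013 / 4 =-503.25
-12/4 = -3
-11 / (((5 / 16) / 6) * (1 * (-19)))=1056 / 95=11.12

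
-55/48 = -1.15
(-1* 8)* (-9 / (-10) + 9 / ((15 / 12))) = -324 / 5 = -64.80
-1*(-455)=455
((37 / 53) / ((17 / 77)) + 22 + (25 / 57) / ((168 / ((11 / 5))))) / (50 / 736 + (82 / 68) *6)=9988764346 / 2898555849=3.45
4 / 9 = 0.44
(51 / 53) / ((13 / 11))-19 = -12530 / 689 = -18.19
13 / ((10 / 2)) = 13 / 5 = 2.60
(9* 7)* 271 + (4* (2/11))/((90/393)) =2817569/165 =17076.18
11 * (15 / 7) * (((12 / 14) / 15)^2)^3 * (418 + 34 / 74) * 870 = 5689816704 / 19044431875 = 0.30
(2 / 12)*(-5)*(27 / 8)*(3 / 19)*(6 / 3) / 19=-135 / 2888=-0.05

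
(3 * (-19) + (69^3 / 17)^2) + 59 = 107918163659 / 289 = 373419251.42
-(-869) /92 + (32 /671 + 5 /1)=894703 /61732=14.49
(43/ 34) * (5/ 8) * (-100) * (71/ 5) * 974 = -37170275/ 34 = -1093243.38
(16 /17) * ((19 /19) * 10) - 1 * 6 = 58 /17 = 3.41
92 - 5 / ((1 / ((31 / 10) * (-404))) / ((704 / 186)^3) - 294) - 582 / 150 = 5707225312661117 / 64754017860975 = 88.14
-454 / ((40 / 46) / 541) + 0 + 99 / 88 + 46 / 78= -440628841 / 1560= -282454.39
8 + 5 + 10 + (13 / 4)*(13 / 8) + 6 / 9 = 2779 / 96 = 28.95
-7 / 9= -0.78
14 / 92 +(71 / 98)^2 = 149557 / 220892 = 0.68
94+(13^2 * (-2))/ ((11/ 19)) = -5388/ 11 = -489.82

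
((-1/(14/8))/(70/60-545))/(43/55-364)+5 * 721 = 548314079055/152098219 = 3605.00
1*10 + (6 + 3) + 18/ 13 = 265/ 13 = 20.38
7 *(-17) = -119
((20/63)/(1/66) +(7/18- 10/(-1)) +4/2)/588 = 4201/74088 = 0.06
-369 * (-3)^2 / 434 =-7.65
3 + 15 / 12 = 17 / 4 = 4.25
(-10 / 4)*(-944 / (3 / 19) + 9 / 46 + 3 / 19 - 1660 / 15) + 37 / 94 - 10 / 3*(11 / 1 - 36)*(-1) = 1243801563 / 82156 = 15139.51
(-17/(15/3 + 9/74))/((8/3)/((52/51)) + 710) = -8177/1755528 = -0.00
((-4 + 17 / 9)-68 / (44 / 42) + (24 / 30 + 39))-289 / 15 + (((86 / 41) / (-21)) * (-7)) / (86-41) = -2829407 / 60885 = -46.47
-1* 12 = -12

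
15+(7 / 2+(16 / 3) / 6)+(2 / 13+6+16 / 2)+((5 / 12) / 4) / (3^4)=1695449 / 50544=33.54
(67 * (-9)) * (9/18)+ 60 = -483/2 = -241.50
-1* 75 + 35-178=-218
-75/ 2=-37.50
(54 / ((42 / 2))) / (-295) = -18 / 2065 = -0.01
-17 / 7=-2.43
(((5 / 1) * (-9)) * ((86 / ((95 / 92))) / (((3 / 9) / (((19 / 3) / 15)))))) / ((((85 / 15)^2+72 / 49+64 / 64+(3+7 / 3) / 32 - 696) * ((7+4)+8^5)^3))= 20935152 / 102705390205528466375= 0.00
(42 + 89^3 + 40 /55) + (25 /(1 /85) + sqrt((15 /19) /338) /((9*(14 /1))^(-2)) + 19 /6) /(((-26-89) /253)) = 231108821 /330-87318*sqrt(570) /1235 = 698641.75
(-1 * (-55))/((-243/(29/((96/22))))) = -17545/11664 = -1.50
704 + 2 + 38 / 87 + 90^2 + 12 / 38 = 14557562 / 1653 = 8806.75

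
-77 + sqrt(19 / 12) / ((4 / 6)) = -77 + sqrt(57) / 4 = -75.11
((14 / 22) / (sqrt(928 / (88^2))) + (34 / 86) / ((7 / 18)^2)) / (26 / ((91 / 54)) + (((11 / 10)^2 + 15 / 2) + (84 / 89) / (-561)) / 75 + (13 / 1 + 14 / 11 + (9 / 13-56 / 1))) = -8937790290000 / 87151610427077-79511932500 * sqrt(58) / 8396666785333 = -0.17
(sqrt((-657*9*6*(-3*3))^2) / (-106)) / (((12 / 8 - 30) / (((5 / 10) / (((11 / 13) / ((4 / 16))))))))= 691821 / 44308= 15.61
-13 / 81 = -0.16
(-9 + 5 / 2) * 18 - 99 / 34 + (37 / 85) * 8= -19793 / 170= -116.43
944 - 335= 609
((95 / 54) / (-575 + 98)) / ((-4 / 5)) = 475 / 103032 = 0.00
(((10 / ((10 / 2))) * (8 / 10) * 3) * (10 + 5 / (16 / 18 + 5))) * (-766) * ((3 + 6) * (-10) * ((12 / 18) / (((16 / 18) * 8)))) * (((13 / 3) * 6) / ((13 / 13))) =463793850 / 53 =8750827.36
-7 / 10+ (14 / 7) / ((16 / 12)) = 4 / 5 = 0.80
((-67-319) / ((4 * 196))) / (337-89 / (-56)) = -193 / 132727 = -0.00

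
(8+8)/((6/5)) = 40/3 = 13.33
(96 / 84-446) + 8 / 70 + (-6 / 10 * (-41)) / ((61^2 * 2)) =-115841311 / 260470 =-444.74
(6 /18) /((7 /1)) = 1 /21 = 0.05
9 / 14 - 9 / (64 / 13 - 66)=2196 / 2779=0.79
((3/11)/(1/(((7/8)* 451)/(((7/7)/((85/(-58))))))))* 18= -2839.07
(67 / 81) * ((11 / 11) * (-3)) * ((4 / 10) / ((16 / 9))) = -67 / 120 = -0.56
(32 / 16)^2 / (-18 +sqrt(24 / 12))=-36 / 161 - 2 *sqrt(2) / 161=-0.24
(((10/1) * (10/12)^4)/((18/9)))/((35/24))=625/378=1.65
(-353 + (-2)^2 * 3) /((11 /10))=-310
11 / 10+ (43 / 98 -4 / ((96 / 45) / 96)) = -43723 / 245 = -178.46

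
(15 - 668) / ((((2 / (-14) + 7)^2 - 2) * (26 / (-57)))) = 1823829 / 57356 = 31.80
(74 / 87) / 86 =37 / 3741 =0.01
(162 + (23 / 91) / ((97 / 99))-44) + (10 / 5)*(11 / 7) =1071605 / 8827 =121.40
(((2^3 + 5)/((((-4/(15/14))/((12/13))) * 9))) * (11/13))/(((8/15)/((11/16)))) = -9075/23296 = -0.39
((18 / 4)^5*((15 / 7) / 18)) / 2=98415 / 896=109.84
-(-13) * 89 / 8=1157 / 8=144.62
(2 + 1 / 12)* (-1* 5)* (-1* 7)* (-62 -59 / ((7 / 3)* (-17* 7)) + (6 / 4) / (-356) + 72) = 744.35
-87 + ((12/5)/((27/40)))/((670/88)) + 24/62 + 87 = 0.85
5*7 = 35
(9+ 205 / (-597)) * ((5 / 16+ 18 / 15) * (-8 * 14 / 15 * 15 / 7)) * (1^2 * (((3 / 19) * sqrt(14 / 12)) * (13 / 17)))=-27.32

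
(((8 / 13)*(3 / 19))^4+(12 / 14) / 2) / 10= 2233723335 / 52109373134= 0.04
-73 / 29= -2.52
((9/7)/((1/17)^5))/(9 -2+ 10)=751689/7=107384.14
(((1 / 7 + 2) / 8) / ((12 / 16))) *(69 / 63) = 115 / 294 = 0.39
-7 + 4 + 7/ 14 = -5/ 2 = -2.50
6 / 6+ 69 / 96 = 1.72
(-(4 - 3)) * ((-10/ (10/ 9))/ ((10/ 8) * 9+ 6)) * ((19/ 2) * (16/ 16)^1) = 114/ 23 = 4.96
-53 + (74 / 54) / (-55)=-78742 / 1485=-53.02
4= 4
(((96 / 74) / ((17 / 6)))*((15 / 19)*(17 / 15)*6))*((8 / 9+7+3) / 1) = 18816 / 703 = 26.77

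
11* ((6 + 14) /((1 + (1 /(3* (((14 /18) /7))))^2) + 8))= 110 /9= 12.22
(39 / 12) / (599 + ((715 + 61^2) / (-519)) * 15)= 0.01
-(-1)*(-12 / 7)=-12 / 7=-1.71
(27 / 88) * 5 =135 / 88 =1.53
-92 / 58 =-46 / 29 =-1.59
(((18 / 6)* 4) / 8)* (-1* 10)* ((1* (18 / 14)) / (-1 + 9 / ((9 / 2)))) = -135 / 7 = -19.29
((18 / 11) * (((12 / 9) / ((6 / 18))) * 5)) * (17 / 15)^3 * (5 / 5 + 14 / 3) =668168 / 2475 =269.97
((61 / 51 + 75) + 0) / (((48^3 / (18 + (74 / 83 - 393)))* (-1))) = 60332093 / 234067968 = 0.26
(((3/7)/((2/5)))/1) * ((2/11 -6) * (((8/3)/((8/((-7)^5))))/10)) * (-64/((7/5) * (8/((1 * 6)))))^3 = -1548288000/11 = -140753454.55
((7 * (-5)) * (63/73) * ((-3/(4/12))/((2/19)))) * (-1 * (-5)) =1885275/146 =12912.84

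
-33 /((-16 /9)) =297 /16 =18.56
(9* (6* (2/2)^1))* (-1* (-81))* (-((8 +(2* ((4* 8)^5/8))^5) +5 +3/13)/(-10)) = 1180977535880029474454004329088452771172/65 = 18168885167385068837753910000000000000.00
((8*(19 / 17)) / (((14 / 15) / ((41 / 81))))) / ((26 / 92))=716680 / 41769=17.16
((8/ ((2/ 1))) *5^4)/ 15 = 500/ 3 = 166.67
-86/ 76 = -43/ 38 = -1.13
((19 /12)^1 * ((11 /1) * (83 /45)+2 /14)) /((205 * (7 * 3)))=30571 /4068225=0.01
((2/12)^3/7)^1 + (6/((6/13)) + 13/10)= 108113/7560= 14.30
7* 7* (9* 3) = 1323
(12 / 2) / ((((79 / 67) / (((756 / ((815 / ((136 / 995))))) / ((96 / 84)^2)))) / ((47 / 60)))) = 495769113 / 1281261500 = 0.39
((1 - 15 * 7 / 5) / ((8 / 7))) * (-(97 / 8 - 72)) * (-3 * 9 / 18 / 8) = 50295 / 256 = 196.46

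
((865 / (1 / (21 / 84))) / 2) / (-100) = -1.08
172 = 172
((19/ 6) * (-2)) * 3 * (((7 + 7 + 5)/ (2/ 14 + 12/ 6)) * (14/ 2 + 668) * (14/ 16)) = -796005/ 8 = -99500.62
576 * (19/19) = 576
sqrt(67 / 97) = sqrt(6499) / 97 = 0.83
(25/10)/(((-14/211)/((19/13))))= -20045/364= -55.07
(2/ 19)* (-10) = -20/ 19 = -1.05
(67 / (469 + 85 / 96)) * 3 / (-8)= -2412 / 45109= -0.05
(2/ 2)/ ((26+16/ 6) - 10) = 3/ 56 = 0.05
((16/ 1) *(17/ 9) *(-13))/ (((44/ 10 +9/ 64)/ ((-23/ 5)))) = 5204992/ 13077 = 398.03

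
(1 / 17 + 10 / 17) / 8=11 / 136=0.08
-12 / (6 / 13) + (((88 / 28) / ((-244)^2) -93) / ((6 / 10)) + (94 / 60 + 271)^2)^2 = 12081958279800201395346601 / 2198165717160000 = 5496381908.55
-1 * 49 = -49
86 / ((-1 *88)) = -43 / 44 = -0.98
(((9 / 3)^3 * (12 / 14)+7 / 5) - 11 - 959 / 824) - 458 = -12851709 / 28840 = -445.62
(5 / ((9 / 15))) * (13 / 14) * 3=325 / 14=23.21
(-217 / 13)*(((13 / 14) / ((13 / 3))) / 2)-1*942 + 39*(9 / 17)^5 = -942.17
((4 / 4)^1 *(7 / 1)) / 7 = 1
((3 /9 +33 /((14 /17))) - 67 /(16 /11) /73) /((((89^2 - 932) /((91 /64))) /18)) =0.15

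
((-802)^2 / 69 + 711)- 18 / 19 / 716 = 4708772305 / 469338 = 10032.80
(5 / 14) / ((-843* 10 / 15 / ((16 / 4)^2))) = -20 / 1967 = -0.01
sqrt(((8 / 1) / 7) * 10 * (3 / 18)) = 2 * sqrt(210) / 21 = 1.38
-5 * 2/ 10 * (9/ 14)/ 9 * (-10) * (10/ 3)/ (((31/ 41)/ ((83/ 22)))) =85075/ 7161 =11.88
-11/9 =-1.22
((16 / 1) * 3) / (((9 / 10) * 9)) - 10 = -110 / 27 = -4.07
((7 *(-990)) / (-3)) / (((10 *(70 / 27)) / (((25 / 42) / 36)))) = 165 / 112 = 1.47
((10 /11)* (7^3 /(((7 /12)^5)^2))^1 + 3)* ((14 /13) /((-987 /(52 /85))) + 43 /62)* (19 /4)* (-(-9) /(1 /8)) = 18171663529428864117 /1121908511185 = 16197099.27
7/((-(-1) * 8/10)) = 35/4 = 8.75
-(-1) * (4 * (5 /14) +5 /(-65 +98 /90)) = 27185 /20132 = 1.35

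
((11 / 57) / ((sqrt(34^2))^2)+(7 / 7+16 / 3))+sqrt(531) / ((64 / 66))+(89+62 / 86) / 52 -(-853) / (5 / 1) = 99* sqrt(59) / 32+10967759273 / 61389380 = 202.42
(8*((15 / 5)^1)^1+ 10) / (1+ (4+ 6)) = 34 / 11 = 3.09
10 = 10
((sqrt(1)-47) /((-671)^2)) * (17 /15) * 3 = -782 /2251205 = -0.00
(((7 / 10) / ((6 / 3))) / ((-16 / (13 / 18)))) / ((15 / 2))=-0.00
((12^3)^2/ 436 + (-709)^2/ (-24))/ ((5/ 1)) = -2819.29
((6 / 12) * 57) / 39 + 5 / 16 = 217 / 208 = 1.04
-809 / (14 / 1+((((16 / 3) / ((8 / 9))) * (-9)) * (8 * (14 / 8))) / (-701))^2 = -397543409 / 111724900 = -3.56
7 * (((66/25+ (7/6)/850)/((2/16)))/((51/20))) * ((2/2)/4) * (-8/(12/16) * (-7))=42245056/39015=1082.79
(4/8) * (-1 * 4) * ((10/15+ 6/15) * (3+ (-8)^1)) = 32/3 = 10.67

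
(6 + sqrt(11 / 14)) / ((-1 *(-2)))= sqrt(154) / 28 + 3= 3.44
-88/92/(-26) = 11/299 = 0.04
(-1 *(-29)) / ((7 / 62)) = 1798 / 7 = 256.86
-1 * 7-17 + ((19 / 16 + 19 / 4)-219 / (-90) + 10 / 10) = -3511 / 240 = -14.63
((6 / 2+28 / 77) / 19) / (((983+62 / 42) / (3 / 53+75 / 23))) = 1571094 / 2633567827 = 0.00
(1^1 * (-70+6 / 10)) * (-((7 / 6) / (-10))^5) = -5832029 / 3888000000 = -0.00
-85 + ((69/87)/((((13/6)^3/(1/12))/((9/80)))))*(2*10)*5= -10821895/127426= -84.93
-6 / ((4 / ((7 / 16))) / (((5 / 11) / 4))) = -0.07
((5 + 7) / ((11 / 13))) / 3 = 52 / 11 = 4.73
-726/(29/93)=-67518/29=-2328.21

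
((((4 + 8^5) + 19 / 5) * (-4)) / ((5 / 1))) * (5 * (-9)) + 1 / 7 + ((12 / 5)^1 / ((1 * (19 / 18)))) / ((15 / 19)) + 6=206489119 / 175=1179937.82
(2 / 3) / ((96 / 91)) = 91 / 144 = 0.63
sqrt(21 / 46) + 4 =sqrt(966) / 46 + 4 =4.68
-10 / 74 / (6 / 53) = -265 / 222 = -1.19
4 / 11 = 0.36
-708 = -708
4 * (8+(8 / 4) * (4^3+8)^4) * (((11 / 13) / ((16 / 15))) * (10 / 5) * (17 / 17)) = 341091300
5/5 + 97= 98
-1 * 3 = -3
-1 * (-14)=14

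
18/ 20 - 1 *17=-161/ 10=-16.10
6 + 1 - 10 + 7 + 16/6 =20/3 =6.67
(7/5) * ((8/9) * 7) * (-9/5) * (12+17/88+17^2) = -259749/55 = -4722.71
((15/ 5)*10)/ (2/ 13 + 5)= 5.82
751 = 751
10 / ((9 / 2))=20 / 9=2.22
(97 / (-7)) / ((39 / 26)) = -194 / 21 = -9.24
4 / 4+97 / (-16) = -5.06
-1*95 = -95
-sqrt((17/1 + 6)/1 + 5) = -5.29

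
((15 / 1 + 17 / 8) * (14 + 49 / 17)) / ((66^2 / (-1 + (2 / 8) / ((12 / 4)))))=-39319 / 646272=-0.06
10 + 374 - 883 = -499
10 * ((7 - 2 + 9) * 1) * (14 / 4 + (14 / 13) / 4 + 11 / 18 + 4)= 137270 / 117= 1173.25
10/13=0.77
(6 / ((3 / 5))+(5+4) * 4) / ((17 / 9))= 414 / 17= 24.35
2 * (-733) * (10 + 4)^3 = -4022704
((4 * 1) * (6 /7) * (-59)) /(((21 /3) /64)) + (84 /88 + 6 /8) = -3983781 /2156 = -1847.76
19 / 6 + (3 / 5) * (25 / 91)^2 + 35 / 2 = 514547 / 24843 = 20.71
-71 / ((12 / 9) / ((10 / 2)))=-1065 / 4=-266.25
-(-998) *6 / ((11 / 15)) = 89820 / 11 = 8165.45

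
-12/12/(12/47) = -47/12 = -3.92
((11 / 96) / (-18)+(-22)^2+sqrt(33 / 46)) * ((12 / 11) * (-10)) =-380155 / 72 -60 * sqrt(1518) / 253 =-5289.17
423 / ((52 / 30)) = 6345 / 26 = 244.04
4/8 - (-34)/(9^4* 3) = 19751/39366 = 0.50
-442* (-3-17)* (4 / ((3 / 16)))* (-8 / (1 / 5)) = -22630400 / 3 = -7543466.67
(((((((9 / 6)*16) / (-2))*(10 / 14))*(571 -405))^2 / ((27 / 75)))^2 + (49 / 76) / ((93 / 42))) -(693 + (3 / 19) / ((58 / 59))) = 1297016929573184397897 / 41011481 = 31625703289602.84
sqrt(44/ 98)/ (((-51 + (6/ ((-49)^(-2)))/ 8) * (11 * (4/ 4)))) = 4 * sqrt(22)/ 538923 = 0.00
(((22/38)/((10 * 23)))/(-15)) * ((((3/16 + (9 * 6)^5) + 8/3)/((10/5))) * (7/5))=-1697073939253/31464000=-53937.01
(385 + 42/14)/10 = 194/5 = 38.80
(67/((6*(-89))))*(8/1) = -268/267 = -1.00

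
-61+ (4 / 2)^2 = -57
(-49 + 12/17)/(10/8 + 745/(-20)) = 821/612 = 1.34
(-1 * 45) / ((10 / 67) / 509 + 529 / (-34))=52177590 / 18040147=2.89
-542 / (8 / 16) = -1084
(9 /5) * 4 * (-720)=-5184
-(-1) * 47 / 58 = 47 / 58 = 0.81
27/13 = 2.08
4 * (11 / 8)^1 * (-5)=-27.50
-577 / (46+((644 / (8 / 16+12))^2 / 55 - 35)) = -19834375 / 2037069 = -9.74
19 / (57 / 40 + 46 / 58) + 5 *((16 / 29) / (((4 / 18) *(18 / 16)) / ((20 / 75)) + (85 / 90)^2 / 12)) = 1657380680 / 146771639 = 11.29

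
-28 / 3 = -9.33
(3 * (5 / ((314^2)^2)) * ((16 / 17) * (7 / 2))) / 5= 0.00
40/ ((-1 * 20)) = -2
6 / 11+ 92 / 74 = 728 / 407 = 1.79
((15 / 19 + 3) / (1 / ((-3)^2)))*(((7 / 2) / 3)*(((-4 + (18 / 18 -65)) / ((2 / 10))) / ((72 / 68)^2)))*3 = -687820 / 19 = -36201.05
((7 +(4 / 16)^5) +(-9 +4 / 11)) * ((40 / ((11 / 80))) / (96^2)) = -460525 / 8921088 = -0.05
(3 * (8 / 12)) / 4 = 1 / 2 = 0.50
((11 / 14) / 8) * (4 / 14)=0.03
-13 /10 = -1.30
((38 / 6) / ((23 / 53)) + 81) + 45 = 9701 / 69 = 140.59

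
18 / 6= 3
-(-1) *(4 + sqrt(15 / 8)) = sqrt(30) / 4 + 4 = 5.37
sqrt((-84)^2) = 84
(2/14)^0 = 1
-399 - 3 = -402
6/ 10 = 3/ 5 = 0.60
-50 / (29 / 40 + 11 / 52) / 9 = -5.93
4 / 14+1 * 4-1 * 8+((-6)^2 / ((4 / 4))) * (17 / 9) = 450 / 7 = 64.29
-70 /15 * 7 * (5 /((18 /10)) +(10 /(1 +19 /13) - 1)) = -41209 /216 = -190.78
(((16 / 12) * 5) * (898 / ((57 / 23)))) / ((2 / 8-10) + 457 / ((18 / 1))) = 1652320 / 10697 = 154.47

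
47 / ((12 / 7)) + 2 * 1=353 / 12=29.42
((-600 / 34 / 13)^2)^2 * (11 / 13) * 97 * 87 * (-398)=-299262130200000000 / 31010762653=-9650266.70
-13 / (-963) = 13 / 963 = 0.01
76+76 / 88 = 1691 / 22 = 76.86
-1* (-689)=689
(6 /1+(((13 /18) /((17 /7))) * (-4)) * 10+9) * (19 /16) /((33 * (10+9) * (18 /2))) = 475 /727056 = 0.00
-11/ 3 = -3.67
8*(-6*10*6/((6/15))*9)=-64800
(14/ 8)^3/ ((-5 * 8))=-343/ 2560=-0.13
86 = 86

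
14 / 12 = 7 / 6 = 1.17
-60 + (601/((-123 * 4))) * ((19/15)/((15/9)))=-749419/12300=-60.93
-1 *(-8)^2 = -64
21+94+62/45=5237/45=116.38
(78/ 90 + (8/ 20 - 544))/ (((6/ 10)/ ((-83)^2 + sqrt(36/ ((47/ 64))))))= -56083349/ 9 - 130256*sqrt(47)/ 141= -6237816.49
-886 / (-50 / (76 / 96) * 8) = 8417 / 4800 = 1.75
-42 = -42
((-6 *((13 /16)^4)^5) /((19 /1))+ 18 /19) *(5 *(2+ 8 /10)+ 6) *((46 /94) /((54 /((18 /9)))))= 414893836932935773338168605 /1214517101530346834639192064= 0.34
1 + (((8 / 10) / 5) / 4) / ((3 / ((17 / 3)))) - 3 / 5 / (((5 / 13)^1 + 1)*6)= 301 / 300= 1.00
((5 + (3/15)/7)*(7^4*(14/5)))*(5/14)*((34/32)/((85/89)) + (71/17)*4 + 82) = 512196069/425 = 1205167.22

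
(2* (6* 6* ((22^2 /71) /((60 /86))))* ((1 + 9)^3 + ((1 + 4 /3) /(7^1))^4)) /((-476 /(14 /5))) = -4138.31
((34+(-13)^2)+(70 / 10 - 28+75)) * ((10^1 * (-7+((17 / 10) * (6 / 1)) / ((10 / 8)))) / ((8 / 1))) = 7453 / 20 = 372.65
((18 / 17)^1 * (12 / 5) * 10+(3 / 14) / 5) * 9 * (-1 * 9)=-2453571 / 1190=-2061.82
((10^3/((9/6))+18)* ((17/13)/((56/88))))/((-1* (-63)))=29546/1323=22.33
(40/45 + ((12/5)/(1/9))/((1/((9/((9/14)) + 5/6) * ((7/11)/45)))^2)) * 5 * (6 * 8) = 12018064/27225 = 441.43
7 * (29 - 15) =98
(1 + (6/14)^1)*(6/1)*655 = 39300/7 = 5614.29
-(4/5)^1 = -4/5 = -0.80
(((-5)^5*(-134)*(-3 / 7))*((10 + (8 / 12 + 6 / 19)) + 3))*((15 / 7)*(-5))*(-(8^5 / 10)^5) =-9456361793203356928730726400 / 931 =-10157209230078793693588320.00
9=9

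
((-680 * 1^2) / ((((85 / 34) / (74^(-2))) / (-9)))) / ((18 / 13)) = 442 / 1369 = 0.32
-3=-3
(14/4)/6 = 7/12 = 0.58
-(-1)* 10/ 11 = 10/ 11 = 0.91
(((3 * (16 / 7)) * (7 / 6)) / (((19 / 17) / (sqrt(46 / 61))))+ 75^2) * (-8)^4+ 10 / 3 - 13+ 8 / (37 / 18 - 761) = 557056 * sqrt(2806) / 1159+ 944247923399 / 40983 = 23065450.37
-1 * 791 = -791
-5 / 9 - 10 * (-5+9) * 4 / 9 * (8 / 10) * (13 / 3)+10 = -1409 / 27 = -52.19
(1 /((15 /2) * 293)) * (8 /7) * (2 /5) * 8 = 0.00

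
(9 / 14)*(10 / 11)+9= 738 / 77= 9.58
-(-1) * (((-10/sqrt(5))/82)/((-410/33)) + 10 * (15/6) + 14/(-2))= 33 * sqrt(5)/16810 + 18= 18.00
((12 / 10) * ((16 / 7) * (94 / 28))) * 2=18.42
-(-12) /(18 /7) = 14 /3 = 4.67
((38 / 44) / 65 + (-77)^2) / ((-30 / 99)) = -25435467 / 1300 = -19565.74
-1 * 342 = -342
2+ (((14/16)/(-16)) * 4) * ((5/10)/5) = 633/320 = 1.98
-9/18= -1/2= -0.50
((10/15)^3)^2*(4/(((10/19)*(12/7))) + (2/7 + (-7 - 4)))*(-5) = 42208/15309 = 2.76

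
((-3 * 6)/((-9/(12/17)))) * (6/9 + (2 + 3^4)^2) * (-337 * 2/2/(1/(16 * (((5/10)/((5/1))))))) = -445788992/85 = -5244576.38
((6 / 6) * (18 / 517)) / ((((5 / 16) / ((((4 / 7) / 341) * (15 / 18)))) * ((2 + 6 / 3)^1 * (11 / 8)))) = 384 / 13574869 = 0.00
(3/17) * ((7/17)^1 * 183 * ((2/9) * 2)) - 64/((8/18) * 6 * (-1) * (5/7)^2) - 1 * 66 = -94286/7225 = -13.05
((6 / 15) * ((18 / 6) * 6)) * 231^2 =1920996 / 5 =384199.20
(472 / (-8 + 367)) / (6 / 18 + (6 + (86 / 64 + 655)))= 45312 / 22838503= 0.00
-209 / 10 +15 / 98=-5083 / 245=-20.75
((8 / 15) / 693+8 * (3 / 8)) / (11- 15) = -31193 / 41580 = -0.75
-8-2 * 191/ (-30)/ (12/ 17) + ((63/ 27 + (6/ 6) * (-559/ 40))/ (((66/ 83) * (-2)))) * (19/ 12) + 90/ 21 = 25.91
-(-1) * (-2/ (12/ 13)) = -13/ 6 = -2.17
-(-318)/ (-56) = -159/ 28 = -5.68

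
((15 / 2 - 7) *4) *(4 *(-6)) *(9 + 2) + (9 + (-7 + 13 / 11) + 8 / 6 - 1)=-17308 / 33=-524.48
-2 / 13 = -0.15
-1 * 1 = -1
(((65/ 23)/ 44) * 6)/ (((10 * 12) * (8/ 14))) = 91/ 16192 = 0.01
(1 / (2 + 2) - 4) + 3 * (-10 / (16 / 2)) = -15 / 2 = -7.50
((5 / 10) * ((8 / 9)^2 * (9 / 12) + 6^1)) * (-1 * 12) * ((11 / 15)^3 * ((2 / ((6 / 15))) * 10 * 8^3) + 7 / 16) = -1940916361 / 4860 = -399365.51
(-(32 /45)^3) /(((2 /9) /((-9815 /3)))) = 32161792 /6075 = 5294.12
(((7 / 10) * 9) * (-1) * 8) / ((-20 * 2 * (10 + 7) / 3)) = 189 / 850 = 0.22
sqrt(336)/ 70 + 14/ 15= 2 * sqrt(21)/ 35 + 14/ 15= 1.20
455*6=2730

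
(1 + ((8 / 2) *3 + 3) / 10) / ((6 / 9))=15 / 4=3.75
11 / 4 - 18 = -61 / 4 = -15.25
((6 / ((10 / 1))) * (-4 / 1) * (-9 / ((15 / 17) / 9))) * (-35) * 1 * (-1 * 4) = 154224 / 5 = 30844.80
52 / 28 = 13 / 7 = 1.86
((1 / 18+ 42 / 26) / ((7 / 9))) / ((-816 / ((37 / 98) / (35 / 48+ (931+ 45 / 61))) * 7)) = -51911 / 340878796076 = -0.00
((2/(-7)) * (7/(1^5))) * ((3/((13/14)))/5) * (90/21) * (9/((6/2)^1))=-216/13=-16.62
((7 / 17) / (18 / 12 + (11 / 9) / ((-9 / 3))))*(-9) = -3402 / 1003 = -3.39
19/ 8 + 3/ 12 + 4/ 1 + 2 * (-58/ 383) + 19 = 77587/ 3064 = 25.32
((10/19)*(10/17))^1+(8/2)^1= 1392/323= 4.31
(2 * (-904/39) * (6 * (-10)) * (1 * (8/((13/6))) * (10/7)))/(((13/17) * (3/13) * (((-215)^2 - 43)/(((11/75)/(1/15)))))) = 108190720/27316653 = 3.96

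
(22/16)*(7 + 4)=121/8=15.12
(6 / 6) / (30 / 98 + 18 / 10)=0.47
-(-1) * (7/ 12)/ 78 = 7/ 936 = 0.01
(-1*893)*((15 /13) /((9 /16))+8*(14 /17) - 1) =-4523045 /663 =-6822.09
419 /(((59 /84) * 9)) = 66.28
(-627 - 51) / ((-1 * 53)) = 678 / 53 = 12.79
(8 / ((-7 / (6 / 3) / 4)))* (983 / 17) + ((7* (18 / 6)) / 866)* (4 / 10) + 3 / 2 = -271631057 / 515270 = -527.16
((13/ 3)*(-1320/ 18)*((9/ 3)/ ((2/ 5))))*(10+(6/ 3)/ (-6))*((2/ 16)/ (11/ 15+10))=-268.31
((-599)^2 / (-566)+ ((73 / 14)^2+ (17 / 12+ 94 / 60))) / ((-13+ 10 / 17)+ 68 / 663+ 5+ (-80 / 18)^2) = -374678127603 / 7722462965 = -48.52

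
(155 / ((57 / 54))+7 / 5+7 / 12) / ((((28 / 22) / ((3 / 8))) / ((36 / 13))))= 16796439 / 138320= 121.43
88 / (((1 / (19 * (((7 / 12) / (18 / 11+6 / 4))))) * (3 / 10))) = 643720 / 621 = 1036.59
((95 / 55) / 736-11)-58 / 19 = -2161271 / 153824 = -14.05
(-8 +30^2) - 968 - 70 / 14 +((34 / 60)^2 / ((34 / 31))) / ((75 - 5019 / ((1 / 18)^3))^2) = -124917913150092735673 / 1542196458643120200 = -81.00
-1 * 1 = -1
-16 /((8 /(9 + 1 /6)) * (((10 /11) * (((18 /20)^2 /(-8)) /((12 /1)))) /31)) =6001600 /81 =74093.83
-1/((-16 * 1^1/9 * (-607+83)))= -9/8384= -0.00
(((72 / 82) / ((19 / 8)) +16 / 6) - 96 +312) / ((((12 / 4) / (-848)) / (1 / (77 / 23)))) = -9983863552 / 539847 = -18493.88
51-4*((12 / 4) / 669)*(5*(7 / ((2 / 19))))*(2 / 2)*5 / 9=95707 / 2007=47.69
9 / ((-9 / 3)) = -3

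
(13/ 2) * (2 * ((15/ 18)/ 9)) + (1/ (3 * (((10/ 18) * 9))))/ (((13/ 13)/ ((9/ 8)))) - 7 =-6179/ 1080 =-5.72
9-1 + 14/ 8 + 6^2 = 183/ 4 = 45.75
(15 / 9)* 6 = 10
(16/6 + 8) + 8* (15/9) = 24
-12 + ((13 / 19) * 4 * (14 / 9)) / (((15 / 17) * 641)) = -11.99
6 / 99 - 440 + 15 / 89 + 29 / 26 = -438.66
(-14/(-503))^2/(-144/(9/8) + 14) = -98/14421513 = -0.00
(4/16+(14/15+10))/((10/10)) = 671/60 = 11.18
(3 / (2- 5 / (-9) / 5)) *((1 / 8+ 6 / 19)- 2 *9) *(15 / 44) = -1080945 / 127072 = -8.51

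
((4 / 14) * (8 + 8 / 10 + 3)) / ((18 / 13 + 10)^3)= 129623 / 56731360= 0.00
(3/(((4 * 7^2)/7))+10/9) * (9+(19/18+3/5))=12.98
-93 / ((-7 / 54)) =5022 / 7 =717.43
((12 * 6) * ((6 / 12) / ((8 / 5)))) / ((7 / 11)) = 495 / 14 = 35.36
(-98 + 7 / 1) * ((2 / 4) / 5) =-91 / 10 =-9.10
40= 40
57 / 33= 1.73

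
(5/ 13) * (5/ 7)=0.27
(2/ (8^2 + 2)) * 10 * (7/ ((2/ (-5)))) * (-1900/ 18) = 166250/ 297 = 559.76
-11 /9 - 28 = -263 /9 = -29.22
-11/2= -5.50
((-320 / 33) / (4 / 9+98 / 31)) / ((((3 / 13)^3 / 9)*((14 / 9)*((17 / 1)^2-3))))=-1886040 / 426041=-4.43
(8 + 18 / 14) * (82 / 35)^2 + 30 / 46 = 2036201 / 39445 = 51.62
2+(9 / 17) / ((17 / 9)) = 659 / 289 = 2.28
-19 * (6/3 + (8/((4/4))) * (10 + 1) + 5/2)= -3515/2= -1757.50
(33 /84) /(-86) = -11 /2408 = -0.00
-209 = -209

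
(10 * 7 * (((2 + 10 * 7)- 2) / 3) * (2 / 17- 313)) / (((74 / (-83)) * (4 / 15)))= 2704046625 / 1258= 2149480.62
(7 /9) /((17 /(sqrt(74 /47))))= 0.06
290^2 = 84100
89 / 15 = 5.93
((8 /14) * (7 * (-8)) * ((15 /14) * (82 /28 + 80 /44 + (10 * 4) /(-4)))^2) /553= -294516450 /160658113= -1.83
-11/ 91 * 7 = -11/ 13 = -0.85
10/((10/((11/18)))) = 0.61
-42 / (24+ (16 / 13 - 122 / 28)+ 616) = -2548 / 38637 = -0.07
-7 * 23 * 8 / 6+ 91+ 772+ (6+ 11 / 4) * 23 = 849.58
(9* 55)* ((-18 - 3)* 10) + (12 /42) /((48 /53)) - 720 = -17584507 /168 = -104669.68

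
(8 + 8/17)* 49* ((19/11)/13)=134064/2431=55.15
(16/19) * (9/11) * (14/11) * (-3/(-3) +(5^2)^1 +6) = 28.06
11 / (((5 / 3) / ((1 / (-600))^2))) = 11 / 600000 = 0.00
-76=-76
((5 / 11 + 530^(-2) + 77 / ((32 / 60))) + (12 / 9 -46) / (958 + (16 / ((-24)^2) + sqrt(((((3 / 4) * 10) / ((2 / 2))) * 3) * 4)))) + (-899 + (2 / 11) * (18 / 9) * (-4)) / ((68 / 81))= -115932298230989650931 / 124951639100624600 + 173664 * sqrt(10) / 1189374481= -927.82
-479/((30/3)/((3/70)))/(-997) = 1437/697900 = 0.00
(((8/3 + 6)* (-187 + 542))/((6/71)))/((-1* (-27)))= 327665/243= 1348.42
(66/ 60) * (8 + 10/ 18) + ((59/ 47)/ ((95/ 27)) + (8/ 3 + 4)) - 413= -6374393/ 16074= -396.57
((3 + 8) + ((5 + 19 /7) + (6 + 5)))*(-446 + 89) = -10608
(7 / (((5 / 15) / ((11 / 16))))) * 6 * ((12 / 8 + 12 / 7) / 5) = 891 / 16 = 55.69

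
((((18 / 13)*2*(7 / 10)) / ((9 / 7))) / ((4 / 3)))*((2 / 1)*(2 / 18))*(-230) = -2254 / 39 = -57.79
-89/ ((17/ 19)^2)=-32129/ 289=-111.17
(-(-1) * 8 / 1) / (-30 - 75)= -8 / 105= -0.08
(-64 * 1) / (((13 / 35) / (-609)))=1364160 / 13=104935.38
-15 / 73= -0.21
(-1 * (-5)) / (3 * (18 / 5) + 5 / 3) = 0.40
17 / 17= 1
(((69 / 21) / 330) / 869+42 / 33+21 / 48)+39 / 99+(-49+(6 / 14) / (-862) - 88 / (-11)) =-38.90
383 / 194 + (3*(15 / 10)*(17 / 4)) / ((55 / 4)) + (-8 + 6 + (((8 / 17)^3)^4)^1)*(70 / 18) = -123429089624287622753 / 27974606720586974415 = -4.41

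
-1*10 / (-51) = 0.20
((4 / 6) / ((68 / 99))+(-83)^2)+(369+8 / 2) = 246941 / 34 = 7262.97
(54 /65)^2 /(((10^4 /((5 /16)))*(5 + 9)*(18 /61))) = 4941 /946400000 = 0.00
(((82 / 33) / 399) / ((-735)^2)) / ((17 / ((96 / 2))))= 1312 / 40307807925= 0.00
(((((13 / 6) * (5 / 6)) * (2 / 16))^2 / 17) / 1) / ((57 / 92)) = 97175 / 20093184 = 0.00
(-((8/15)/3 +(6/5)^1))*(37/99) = -2294/4455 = -0.51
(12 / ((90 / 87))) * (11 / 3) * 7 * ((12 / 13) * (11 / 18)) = 98252 / 585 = 167.95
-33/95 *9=-297/95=-3.13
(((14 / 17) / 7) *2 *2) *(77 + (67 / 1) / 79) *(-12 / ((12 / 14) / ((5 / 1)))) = -3444000 / 1343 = -2564.41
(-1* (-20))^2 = 400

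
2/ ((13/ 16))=32/ 13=2.46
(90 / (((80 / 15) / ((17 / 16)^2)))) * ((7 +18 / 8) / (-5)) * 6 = -866133 / 4096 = -211.46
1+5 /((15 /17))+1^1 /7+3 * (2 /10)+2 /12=1591 /210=7.58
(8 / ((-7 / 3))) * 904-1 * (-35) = -21451 / 7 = -3064.43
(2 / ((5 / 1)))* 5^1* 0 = 0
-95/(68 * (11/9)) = -855/748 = -1.14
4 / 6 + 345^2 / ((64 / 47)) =16782653 / 192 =87409.65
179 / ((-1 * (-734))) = 179 / 734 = 0.24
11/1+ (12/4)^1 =14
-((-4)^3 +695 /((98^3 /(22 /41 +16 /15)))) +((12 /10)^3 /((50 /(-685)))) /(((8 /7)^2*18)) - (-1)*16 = 22861552580047 /289416540000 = 78.99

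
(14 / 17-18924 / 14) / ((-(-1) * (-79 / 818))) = 131498408 / 9401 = 13987.70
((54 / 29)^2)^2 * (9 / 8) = 9565938 / 707281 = 13.52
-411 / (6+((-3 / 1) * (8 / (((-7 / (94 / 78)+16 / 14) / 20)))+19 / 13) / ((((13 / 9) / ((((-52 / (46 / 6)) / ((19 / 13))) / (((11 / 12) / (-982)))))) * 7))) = -1415243291 / 176678139686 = -0.01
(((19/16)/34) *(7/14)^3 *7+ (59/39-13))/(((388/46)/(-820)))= 9168359935/8231808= 1113.77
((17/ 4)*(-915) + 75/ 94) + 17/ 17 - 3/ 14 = -5115511/ 1316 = -3887.17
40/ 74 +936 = 34652/ 37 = 936.54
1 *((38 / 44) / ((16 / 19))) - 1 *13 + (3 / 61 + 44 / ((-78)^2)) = -11.92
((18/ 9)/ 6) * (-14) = -14/ 3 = -4.67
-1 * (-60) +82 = 142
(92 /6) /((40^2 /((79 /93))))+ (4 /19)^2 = 4227137 /80575200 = 0.05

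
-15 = -15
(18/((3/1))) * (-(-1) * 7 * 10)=420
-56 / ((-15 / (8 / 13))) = 448 / 195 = 2.30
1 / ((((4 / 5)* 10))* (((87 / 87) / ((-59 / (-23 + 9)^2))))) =-59 / 1568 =-0.04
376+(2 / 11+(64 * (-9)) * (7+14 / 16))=-4159.82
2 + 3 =5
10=10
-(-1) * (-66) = -66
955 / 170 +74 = 2707 / 34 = 79.62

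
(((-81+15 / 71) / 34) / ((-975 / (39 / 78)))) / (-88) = -239 / 17260100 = -0.00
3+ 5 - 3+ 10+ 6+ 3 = 24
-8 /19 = -0.42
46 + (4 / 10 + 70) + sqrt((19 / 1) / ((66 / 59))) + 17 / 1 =sqrt(73986) / 66 + 667 / 5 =137.52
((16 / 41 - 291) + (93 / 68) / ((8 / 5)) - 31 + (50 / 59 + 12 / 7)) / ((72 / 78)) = -38103695695 / 110538624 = -344.71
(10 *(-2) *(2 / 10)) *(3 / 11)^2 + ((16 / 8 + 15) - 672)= -79291 / 121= -655.30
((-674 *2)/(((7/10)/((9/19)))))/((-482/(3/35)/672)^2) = -13.03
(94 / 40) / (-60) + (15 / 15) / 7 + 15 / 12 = 11371 / 8400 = 1.35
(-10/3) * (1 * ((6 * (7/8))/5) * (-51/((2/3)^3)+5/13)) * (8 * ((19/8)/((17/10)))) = 11877565/1768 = 6718.08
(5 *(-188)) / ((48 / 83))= -19505 / 12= -1625.42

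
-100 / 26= -50 / 13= -3.85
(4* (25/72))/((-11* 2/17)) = -425/396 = -1.07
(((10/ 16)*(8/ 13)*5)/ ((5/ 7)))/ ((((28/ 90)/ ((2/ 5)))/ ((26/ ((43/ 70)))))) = 6300/ 43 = 146.51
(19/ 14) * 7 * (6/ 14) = 57/ 14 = 4.07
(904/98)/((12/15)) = 565/49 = 11.53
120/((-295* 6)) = -0.07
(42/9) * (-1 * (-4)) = 18.67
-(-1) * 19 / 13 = 19 / 13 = 1.46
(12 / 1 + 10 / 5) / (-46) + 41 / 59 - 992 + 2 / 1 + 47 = -1279121 / 1357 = -942.61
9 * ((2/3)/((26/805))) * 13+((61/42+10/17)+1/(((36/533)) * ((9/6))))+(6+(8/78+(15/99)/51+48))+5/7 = 162893365/65637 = 2481.73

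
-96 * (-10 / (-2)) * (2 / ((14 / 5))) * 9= -21600 / 7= -3085.71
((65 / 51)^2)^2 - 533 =-3588001508 / 6765201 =-530.36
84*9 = 756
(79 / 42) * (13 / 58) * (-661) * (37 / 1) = -25117339 / 2436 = -10310.89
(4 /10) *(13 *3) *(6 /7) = 468 /35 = 13.37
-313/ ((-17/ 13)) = 4069/ 17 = 239.35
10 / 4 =2.50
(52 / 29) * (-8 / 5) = -416 / 145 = -2.87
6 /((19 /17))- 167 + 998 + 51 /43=684282 /817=837.55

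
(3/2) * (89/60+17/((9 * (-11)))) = 2597/1320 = 1.97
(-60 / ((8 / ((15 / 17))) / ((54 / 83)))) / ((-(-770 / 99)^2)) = 19683 / 276556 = 0.07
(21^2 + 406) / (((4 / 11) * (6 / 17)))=158389 / 24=6599.54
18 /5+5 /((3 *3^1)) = 4.16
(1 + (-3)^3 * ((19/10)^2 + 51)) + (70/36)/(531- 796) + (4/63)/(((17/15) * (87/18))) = -242551174919/164612700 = -1473.47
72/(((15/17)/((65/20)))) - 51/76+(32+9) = 116101/380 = 305.53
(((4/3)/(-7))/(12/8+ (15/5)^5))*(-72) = 64/1141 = 0.06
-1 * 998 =-998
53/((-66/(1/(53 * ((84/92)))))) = -0.02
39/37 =1.05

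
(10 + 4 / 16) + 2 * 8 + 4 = 121 / 4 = 30.25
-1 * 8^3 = -512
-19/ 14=-1.36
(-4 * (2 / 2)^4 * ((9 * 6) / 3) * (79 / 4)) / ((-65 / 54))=76788 / 65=1181.35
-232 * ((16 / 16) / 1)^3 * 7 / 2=-812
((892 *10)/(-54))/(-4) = 1115/27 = 41.30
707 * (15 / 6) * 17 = 60095 / 2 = 30047.50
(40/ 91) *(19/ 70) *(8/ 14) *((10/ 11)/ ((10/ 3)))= 912/ 49049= 0.02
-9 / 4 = -2.25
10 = 10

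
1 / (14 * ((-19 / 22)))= -11 / 133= -0.08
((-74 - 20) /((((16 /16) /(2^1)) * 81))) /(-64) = 47 /1296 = 0.04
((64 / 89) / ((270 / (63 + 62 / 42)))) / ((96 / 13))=0.02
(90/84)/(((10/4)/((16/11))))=48/77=0.62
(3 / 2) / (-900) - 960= -576001 / 600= -960.00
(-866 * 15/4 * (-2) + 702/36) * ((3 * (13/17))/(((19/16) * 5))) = 4065048/1615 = 2517.06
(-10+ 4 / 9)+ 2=-68 / 9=-7.56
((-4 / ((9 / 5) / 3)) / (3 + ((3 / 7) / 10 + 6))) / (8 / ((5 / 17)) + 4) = -1750 / 74061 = -0.02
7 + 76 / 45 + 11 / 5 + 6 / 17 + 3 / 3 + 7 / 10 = 19801 / 1530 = 12.94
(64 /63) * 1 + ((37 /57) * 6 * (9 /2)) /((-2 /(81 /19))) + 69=32.66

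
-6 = -6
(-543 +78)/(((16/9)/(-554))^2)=-2889997785/64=-45156215.39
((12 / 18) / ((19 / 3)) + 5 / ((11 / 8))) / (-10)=-391 / 1045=-0.37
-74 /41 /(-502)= 37 /10291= 0.00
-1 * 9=-9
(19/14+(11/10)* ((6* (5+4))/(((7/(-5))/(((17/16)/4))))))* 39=-173199/448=-386.60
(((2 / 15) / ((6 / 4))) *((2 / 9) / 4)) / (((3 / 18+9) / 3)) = 4 / 2475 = 0.00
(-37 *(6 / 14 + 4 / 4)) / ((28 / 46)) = -4255 / 49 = -86.84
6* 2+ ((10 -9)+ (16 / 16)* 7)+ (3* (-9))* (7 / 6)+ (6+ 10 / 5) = -7 / 2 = -3.50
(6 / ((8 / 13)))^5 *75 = 6766814925 / 1024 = 6608217.70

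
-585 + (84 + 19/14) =-499.64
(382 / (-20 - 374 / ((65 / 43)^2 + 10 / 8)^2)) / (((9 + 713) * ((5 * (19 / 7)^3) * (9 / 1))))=-0.00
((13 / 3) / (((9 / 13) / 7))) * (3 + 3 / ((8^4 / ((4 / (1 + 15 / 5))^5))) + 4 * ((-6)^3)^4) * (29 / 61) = 407846210911647235 / 2248704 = 181369451431.42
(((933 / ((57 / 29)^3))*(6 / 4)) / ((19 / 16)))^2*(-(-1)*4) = 14728168046192896 / 152852067369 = 96355.70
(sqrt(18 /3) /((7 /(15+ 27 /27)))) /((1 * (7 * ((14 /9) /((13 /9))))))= 104 * sqrt(6) /343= 0.74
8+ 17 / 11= 105 / 11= 9.55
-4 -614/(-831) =-2710/831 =-3.26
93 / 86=1.08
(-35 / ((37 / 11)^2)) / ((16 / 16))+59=76536 / 1369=55.91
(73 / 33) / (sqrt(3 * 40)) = 73 * sqrt(30) / 1980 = 0.20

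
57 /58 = 0.98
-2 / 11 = -0.18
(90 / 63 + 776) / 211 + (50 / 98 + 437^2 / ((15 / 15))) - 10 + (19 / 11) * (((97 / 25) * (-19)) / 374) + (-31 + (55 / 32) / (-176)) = 51975797853094897 / 272221734400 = 190931.84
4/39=0.10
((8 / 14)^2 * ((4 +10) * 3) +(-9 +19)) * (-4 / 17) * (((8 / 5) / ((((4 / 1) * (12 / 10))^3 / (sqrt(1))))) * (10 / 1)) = -10375 / 12852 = -0.81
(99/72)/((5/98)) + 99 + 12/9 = 7637/60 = 127.28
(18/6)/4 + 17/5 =83/20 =4.15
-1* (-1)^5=1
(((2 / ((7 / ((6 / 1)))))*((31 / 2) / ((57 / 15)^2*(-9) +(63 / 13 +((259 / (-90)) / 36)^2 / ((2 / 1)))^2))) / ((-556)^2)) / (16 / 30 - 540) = 3247513506993600000 / 2169555139092780615627123071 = 0.00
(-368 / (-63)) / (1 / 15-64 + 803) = 40 / 5061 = 0.01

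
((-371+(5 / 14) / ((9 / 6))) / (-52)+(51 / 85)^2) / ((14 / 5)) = 102239 / 38220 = 2.68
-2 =-2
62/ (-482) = -31/ 241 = -0.13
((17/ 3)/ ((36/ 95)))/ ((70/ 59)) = 19057/ 1512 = 12.60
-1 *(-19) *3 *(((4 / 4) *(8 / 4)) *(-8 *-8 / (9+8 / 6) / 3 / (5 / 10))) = 14592 / 31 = 470.71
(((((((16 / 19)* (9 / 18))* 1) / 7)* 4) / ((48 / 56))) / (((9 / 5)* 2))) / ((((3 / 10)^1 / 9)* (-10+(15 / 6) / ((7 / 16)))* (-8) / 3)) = 35 / 171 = 0.20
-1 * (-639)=639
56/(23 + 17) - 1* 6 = -4.60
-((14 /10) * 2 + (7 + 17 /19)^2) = -117554 /1805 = -65.13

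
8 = 8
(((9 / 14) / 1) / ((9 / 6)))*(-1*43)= -129 / 7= -18.43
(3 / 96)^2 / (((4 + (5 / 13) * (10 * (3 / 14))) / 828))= 18837 / 112384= 0.17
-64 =-64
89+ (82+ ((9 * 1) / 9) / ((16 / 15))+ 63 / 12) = 177.19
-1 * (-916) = 916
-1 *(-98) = 98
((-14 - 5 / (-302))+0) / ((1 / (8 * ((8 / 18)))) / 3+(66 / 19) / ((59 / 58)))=-75743728 / 19004709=-3.99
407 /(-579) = -407 /579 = -0.70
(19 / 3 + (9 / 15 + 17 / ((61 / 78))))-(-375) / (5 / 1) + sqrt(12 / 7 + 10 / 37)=105.08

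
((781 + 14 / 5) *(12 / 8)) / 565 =11757 / 5650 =2.08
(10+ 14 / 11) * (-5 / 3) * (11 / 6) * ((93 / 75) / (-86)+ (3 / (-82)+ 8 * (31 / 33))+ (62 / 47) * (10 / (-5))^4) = -121091626624 / 123048585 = -984.10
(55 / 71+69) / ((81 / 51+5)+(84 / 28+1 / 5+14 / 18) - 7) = 1894905 / 96844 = 19.57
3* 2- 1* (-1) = 7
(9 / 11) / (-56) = -9 / 616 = -0.01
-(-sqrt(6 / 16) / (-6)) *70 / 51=-35 *sqrt(6) / 612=-0.14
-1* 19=-19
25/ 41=0.61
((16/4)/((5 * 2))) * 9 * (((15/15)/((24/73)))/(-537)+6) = 15451/716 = 21.58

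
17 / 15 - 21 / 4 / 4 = -43 / 240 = -0.18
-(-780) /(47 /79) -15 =60915 /47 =1296.06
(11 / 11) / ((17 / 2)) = 2 / 17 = 0.12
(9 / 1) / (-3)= -3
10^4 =10000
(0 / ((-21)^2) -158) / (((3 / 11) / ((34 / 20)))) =-14773 / 15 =-984.87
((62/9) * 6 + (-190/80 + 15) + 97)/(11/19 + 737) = 68837/336336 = 0.20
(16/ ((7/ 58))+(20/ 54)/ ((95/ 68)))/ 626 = 238508/ 1123983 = 0.21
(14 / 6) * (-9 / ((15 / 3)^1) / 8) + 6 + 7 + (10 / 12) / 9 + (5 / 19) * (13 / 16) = 524549 / 41040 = 12.78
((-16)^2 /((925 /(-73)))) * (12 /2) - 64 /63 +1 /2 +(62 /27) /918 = -19536822931 /160489350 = -121.73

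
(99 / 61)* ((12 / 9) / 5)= 132 / 305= 0.43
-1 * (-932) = 932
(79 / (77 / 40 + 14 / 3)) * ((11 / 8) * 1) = 13035 / 791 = 16.48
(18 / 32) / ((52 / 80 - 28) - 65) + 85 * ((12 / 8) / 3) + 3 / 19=5987119 / 140372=42.65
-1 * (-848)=848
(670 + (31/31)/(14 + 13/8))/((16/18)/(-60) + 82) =1130733/138350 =8.17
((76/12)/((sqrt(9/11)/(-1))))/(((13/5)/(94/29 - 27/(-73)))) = -726275 * sqrt(11)/247689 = -9.73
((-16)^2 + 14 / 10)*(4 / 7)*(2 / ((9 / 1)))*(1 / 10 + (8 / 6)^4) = 1510652 / 14175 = 106.57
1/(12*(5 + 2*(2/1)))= 0.01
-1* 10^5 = -100000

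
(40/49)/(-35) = -8/343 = -0.02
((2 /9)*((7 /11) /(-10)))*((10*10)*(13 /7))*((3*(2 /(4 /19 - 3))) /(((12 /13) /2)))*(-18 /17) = -128440 /9911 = -12.96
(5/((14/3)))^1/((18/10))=25/42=0.60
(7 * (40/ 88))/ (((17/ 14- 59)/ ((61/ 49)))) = -610/ 8899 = -0.07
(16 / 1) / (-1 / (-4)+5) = 64 / 21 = 3.05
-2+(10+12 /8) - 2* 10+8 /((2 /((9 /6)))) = -9 /2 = -4.50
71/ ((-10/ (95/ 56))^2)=25631/ 12544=2.04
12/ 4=3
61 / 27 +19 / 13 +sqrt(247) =1306 / 351 +sqrt(247) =19.44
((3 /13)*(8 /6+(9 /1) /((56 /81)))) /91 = 2411 /66248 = 0.04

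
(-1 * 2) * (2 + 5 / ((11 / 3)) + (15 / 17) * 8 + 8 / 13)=-53666 / 2431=-22.08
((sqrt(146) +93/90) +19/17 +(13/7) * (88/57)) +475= sqrt(146) +32559631/67830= 492.10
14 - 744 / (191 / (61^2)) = -2765750 / 191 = -14480.37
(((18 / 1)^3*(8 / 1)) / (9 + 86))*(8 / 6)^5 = 2069.56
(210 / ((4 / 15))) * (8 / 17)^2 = 50400 / 289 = 174.39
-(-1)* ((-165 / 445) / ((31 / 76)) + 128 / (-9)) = -375724 / 24831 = -15.13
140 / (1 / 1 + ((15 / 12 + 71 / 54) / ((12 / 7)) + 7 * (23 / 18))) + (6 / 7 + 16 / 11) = 16610086 / 1141679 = 14.55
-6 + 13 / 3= -5 / 3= -1.67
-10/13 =-0.77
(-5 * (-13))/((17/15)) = 975/17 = 57.35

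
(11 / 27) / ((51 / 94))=1034 / 1377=0.75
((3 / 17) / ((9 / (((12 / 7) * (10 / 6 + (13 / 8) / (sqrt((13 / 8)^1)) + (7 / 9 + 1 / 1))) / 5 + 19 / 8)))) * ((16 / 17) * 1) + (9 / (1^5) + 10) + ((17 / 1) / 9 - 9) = 16 * sqrt(26) / 10115 + 1088279 / 91035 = 11.96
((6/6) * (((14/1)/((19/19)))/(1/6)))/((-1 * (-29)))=84/29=2.90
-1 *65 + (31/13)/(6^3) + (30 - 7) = -41.99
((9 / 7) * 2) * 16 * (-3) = -864 / 7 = -123.43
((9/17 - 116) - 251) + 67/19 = -117231/323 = -362.94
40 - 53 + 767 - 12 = 742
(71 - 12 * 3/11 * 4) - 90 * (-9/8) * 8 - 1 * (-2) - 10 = 9459/11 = 859.91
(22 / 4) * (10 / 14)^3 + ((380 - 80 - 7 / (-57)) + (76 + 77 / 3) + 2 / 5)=26341313 / 65170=404.19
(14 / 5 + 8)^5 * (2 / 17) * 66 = 1140890.04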